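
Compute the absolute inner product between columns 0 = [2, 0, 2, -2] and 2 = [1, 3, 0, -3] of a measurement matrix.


Inner product: 2*1 + 0*3 + 2*0 + -2*-3
Products: [2, 0, 0, 6]
Sum = 8.
|dot| = 8.

8


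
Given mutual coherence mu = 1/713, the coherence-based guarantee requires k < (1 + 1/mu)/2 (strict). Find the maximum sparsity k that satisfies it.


1/mu = 713.
1 + 1/mu = 714.
(1 + 1/mu)/2 = 357 is an integer and the inequality is strict, so k_max = 357 - 1 = 356.

356


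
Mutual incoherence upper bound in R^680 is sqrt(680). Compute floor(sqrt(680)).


26^2 = 676 <= 680 < 729 = 27^2, so 26 <= sqrt(680) < 27.
floor(sqrt(680)) = 26.

26


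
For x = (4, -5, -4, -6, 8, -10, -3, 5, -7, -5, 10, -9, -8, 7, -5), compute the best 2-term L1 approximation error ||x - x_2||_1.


Sorted |x_i| descending: [10, 10, 9, 8, 8, 7, 7, 6, 5, 5, 5, 5, 4, 4, 3]
Keep top 2: [10, 10]
Tail entries: [9, 8, 8, 7, 7, 6, 5, 5, 5, 5, 4, 4, 3]
L1 error = sum of tail = 76.

76


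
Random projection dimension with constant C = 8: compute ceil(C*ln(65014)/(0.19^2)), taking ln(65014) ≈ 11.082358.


ln(65014) ≈ 11.082358.
eps^2 = 0.19^2 = 0.0361.
C*ln(N)/eps^2 ≈ 8*11.082358/0.0361 ≈ 2455.9242.
m = ceil(2455.9242) = 2456.

2456


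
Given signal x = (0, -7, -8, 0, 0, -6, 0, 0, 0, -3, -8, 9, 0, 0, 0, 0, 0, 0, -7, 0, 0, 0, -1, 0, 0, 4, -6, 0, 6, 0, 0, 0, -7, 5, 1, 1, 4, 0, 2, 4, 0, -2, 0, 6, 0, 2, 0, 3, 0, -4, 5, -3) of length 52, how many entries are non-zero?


Non-zero positions: [1, 2, 5, 9, 10, 11, 18, 22, 25, 26, 28, 32, 33, 34, 35, 36, 38, 39, 41, 43, 45, 47, 49, 50, 51].
Sparsity = 25.

25


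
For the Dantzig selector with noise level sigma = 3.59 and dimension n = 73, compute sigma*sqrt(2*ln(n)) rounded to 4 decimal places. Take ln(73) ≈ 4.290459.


ln(73) ≈ 4.290459.
2*ln(n) ≈ 8.580918.
sqrt(2*ln(n)) ≈ sqrt(8.580918) ≈ 2.92932.
threshold ≈ 3.59*2.92932 = 10.5162588 ≈ 10.5163.

10.5163


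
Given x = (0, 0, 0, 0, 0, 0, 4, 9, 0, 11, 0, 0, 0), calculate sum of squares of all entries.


Non-zero entries: [(6, 4), (7, 9), (9, 11)]
Squares: [16, 81, 121]
||x||_2^2 = sum = 218.

218


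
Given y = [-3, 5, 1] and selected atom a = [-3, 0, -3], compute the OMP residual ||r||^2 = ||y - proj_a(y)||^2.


a^T a = 18.
a^T y = 6.
coeff = 6/18 = 1/3.
||r||^2 = 33.

33


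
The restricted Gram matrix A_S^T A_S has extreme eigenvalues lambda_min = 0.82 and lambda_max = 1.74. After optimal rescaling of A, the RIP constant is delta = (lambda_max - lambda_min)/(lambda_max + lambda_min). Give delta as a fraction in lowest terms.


lambda_max - lambda_min = 1.74 - 0.82 = 0.92.
lambda_max + lambda_min = 1.74 + 0.82 = 2.56.
delta = 0.92/2.56 = 92/256 = 23/64.

23/64


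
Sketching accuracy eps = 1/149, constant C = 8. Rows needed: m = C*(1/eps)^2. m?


1/eps = 149.
(1/eps)^2 = 22201.
m = 8*22201 = 177608.

177608


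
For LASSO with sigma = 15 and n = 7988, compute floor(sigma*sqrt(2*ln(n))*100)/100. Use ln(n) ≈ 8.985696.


ln(7988) ≈ 8.985696.
2*ln(n) ≈ 17.971392.
sqrt(2*ln(n)) ≈ sqrt(17.971392) ≈ 4.239268.
lambda ≈ 15*4.239268 = 63.58902.
floor(lambda*100)/100 = 63.58.

63.58


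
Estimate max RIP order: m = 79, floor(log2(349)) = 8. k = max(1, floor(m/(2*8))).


floor(log2(349)) = 8.
2*8 = 16.
m/(2*floor(log2(n))) = 79/16 ≈ 4.9375.
floor = 4.
k = max(1, 4) = 4.

4


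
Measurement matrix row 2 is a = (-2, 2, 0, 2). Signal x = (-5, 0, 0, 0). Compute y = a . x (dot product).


Non-zero terms: ['-2*-5']
Products: [10]
y = sum = 10.

10


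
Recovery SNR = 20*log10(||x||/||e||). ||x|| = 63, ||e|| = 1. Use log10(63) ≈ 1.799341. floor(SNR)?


||x||/||e|| = 63/1 = 63.
log10(63) ≈ 1.799341.
20*log10(||x||/||e||) ≈ 20*1.799341 = 35.98682.
floor(35.98682) = 35.

35


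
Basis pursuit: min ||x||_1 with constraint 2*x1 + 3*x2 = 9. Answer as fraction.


Axis intercepts:
  x1 = 9/2, x2 = 0: L1 = 9/2
  x1 = 0, x2 = 3: L1 = 3
x* = (0, 3)
||x*||_1 = 3.

3


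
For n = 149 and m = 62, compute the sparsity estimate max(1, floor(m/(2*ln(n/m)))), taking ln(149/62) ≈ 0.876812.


n/m = 149/62.
ln(n/m) ≈ 0.876812.
2*ln(n/m) ≈ 1.753624.
m/(2*ln(n/m)) ≈ 62/1.753624 ≈ 35.3554.
floor = 35.
k_max = max(1, 35) = 35.

35


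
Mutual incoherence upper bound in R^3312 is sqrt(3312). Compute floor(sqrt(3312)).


57^2 = 3249 <= 3312 < 3364 = 58^2, so 57 <= sqrt(3312) < 58.
floor(sqrt(3312)) = 57.

57


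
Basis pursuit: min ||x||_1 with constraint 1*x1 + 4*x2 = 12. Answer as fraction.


Axis intercepts:
  x1 = 12, x2 = 0: L1 = 12
  x1 = 0, x2 = 3: L1 = 3
x* = (0, 3)
||x*||_1 = 3.

3


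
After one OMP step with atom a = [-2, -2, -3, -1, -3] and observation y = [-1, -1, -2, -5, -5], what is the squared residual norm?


a^T a = 27.
a^T y = 30.
coeff = 30/27 = 10/9.
||r||^2 = 68/3.

68/3


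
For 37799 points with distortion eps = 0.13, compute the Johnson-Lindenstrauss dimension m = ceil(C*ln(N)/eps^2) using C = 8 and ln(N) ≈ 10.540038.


ln(37799) ≈ 10.540038.
eps^2 = 0.13^2 = 0.0169.
C*ln(N)/eps^2 ≈ 8*10.540038/0.0169 ≈ 4989.3671.
m = ceil(4989.3671) = 4990.

4990


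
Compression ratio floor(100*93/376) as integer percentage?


100*m/n = 100*93/376 ≈ 24.734.
floor = 24.

24


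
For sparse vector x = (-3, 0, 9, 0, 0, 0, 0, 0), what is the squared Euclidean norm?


Non-zero entries: [(0, -3), (2, 9)]
Squares: [9, 81]
||x||_2^2 = sum = 90.

90


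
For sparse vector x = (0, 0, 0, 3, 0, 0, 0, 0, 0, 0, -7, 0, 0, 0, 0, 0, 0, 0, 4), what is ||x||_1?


Non-zero entries: [(3, 3), (10, -7), (18, 4)]
Absolute values: [3, 7, 4]
||x||_1 = sum = 14.

14


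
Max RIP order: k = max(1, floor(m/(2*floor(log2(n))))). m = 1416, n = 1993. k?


floor(log2(1993)) = 10.
2*10 = 20.
m/(2*floor(log2(n))) = 1416/20 ≈ 70.8.
floor = 70.
k = max(1, 70) = 70.

70


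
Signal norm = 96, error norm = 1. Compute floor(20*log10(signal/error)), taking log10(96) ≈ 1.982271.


||x||/||e|| = 96/1 = 96.
log10(96) ≈ 1.982271.
20*log10(||x||/||e||) ≈ 20*1.982271 = 39.64542.
floor(39.64542) = 39.

39


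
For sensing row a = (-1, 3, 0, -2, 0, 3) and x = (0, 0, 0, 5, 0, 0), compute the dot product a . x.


Non-zero terms: ['-2*5']
Products: [-10]
y = sum = -10.

-10


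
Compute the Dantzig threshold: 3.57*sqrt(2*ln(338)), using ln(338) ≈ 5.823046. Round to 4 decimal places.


ln(338) ≈ 5.823046.
2*ln(n) ≈ 11.646092.
sqrt(2*ln(n)) ≈ sqrt(11.646092) ≈ 3.412637.
threshold ≈ 3.57*3.412637 = 12.18311409 ≈ 12.1831.

12.1831


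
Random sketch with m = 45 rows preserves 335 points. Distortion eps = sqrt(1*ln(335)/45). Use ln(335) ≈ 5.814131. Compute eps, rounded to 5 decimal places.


ln(335) ≈ 5.814131.
1*ln(N)/m ≈ 1*5.814131/45 ≈ 0.12920291.
eps = sqrt(0.12920291) ≈ 0.3594481 ≈ 0.35945.

0.35945


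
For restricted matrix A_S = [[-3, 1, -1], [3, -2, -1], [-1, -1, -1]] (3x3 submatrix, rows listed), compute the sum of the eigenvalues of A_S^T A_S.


Sum of eigenvalues of A_S^T A_S = trace(A_S^T A_S) = sum of squared column norms of A_S.
A_S^T A_S diagonal: [19, 6, 3].
trace = 19 + 6 + 3 = 28.

28


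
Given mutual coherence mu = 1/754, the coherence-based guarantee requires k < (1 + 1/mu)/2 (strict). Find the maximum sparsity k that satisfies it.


1/mu = 754.
1 + 1/mu = 755.
(1 + 1/mu)/2 = 377.5 is not an integer, so k_max = floor(377.5) = 377.

377


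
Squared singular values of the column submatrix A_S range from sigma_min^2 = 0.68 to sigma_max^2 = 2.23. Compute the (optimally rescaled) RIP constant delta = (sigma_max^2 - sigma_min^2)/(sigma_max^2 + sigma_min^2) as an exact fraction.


lambda_max - lambda_min = 2.23 - 0.68 = 1.55.
lambda_max + lambda_min = 2.23 + 0.68 = 2.91.
delta = 1.55/2.91 = 155/291.

155/291


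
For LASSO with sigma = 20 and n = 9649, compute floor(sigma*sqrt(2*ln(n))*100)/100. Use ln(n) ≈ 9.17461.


ln(9649) ≈ 9.17461.
2*ln(n) ≈ 18.34922.
sqrt(2*ln(n)) ≈ sqrt(18.34922) ≈ 4.283599.
lambda ≈ 20*4.283599 = 85.67198.
floor(lambda*100)/100 = 85.67.

85.67


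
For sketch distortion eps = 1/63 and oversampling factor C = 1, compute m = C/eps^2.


1/eps = 63.
(1/eps)^2 = 3969.
m = 1*3969 = 3969.

3969


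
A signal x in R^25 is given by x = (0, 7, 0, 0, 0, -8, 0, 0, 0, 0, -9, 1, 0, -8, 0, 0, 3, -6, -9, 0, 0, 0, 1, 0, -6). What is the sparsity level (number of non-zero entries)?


Non-zero positions: [1, 5, 10, 11, 13, 16, 17, 18, 22, 24].
Sparsity = 10.

10


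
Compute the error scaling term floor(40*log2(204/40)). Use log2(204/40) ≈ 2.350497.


log2(n/k) = log2(204/40) ≈ 2.350497.
k*log2(n/k) ≈ 40*2.350497 = 94.01988.
floor(94.01988) = 94.

94


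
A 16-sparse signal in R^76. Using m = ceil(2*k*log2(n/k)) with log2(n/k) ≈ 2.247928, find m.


log2(n/k) = log2(76/16) ≈ 2.247928.
2*k*log2(n/k) ≈ 2*16*2.247928 = 71.933696.
m = ceil(71.933696) = 72.

72


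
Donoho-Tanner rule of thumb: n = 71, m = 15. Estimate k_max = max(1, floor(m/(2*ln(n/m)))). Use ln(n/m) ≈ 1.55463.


n/m = 71/15.
ln(n/m) ≈ 1.55463.
2*ln(n/m) ≈ 3.10926.
m/(2*ln(n/m)) ≈ 15/3.10926 ≈ 4.8243.
floor = 4.
k_max = max(1, 4) = 4.

4


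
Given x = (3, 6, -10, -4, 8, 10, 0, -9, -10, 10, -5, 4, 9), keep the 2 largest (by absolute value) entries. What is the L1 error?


Sorted |x_i| descending: [10, 10, 10, 10, 9, 9, 8, 6, 5, 4, 4, 3, 0]
Keep top 2: [10, 10]
Tail entries: [10, 10, 9, 9, 8, 6, 5, 4, 4, 3, 0]
L1 error = sum of tail = 68.

68


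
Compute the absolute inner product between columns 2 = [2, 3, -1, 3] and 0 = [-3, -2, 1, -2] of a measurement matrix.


Inner product: 2*-3 + 3*-2 + -1*1 + 3*-2
Products: [-6, -6, -1, -6]
Sum = -19.
|dot| = 19.

19


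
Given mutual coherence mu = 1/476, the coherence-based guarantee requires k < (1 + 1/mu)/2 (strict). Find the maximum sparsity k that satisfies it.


1/mu = 476.
1 + 1/mu = 477.
(1 + 1/mu)/2 = 238.5 is not an integer, so k_max = floor(238.5) = 238.

238


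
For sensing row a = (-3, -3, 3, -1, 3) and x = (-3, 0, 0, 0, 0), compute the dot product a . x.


Non-zero terms: ['-3*-3']
Products: [9]
y = sum = 9.

9


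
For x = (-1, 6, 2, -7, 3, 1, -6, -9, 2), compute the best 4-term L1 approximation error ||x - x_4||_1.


Sorted |x_i| descending: [9, 7, 6, 6, 3, 2, 2, 1, 1]
Keep top 4: [9, 7, 6, 6]
Tail entries: [3, 2, 2, 1, 1]
L1 error = sum of tail = 9.

9


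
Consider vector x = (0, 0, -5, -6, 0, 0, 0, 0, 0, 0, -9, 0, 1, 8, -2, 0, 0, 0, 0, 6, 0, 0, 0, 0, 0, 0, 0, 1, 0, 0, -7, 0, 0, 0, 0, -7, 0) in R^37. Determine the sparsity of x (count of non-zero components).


Non-zero positions: [2, 3, 10, 12, 13, 14, 19, 27, 30, 35].
Sparsity = 10.

10


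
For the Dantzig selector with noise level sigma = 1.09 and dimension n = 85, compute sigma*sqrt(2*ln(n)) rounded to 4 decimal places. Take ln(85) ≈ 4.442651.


ln(85) ≈ 4.442651.
2*ln(n) ≈ 8.885302.
sqrt(2*ln(n)) ≈ sqrt(8.885302) ≈ 2.980822.
threshold ≈ 1.09*2.980822 = 3.24909598 ≈ 3.2491.

3.2491


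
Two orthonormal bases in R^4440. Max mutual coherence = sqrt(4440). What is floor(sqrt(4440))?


66^2 = 4356 <= 4440 < 4489 = 67^2, so 66 <= sqrt(4440) < 67.
floor(sqrt(4440)) = 66.

66


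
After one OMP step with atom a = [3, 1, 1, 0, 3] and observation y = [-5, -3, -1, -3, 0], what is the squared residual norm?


a^T a = 20.
a^T y = -19.
coeff = -19/20 = -19/20.
||r||^2 = 519/20.

519/20


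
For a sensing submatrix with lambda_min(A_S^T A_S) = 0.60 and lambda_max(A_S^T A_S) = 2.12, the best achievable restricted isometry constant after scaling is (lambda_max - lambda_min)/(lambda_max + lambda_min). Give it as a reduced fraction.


lambda_max - lambda_min = 2.12 - 0.60 = 1.52.
lambda_max + lambda_min = 2.12 + 0.60 = 2.72.
delta = 1.52/2.72 = 152/272 = 19/34.

19/34


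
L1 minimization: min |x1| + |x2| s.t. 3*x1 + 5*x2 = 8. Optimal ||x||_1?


Axis intercepts:
  x1 = 8/3, x2 = 0: L1 = 8/3
  x1 = 0, x2 = 8/5: L1 = 8/5
x* = (0, 8/5)
||x*||_1 = 8/5.

8/5


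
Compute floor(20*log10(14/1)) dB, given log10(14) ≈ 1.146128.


||x||/||e|| = 14/1 = 14.
log10(14) ≈ 1.146128.
20*log10(||x||/||e||) ≈ 20*1.146128 = 22.92256.
floor(22.92256) = 22.

22


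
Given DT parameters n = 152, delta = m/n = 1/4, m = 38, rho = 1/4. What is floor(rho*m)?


m = 1/4*152 = 38.
rho = 1/4.
rho*m = 1/4*38 = 9.5.
k = floor(9.5) = 9.

9


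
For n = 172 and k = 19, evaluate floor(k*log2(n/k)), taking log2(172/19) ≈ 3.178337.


log2(n/k) = log2(172/19) ≈ 3.178337.
k*log2(n/k) ≈ 19*3.178337 = 60.388403.
floor(60.388403) = 60.

60


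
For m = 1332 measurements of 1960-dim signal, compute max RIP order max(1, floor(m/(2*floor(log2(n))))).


floor(log2(1960)) = 10.
2*10 = 20.
m/(2*floor(log2(n))) = 1332/20 ≈ 66.6.
floor = 66.
k = max(1, 66) = 66.

66


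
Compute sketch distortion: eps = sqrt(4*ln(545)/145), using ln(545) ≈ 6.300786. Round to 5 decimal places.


ln(545) ≈ 6.300786.
4*ln(N)/m ≈ 4*6.300786/145 ≈ 0.17381479.
eps = sqrt(0.17381479) ≈ 0.416911 ≈ 0.41691.

0.41691


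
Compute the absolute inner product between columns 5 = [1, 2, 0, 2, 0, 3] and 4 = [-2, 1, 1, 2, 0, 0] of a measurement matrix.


Inner product: 1*-2 + 2*1 + 0*1 + 2*2 + 0*0 + 3*0
Products: [-2, 2, 0, 4, 0, 0]
Sum = 4.
|dot| = 4.

4


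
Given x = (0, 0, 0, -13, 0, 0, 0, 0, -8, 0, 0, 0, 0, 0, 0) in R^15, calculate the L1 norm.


Non-zero entries: [(3, -13), (8, -8)]
Absolute values: [13, 8]
||x||_1 = sum = 21.

21


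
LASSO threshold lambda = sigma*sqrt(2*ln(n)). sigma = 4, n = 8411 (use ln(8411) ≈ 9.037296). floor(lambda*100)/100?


ln(8411) ≈ 9.037296.
2*ln(n) ≈ 18.074592.
sqrt(2*ln(n)) ≈ sqrt(18.074592) ≈ 4.251422.
lambda ≈ 4*4.251422 = 17.005688.
floor(lambda*100)/100 = 17.00.

17.00


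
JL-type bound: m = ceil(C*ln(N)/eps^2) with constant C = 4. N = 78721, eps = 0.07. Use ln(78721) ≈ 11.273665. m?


ln(78721) ≈ 11.273665.
eps^2 = 0.07^2 = 0.0049.
C*ln(N)/eps^2 ≈ 4*11.273665/0.0049 ≈ 9202.9918.
m = ceil(9202.9918) = 9203.

9203


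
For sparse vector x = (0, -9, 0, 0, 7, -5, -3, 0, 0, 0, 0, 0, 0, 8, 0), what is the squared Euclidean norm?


Non-zero entries: [(1, -9), (4, 7), (5, -5), (6, -3), (13, 8)]
Squares: [81, 49, 25, 9, 64]
||x||_2^2 = sum = 228.

228


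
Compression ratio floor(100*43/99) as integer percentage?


100*m/n = 100*43/99 ≈ 43.4343.
floor = 43.

43


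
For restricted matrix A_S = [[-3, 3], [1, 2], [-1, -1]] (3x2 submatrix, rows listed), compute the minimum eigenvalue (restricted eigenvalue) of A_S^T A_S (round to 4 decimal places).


A_S^T A_S = [[11, -6], [-6, 14]].
trace = 25.
det = 118.
disc = trace^2 - 4*det = 625 - 4*118 = 153.
sqrt(153) ≈ 12.369317.
lam_min = (25 - sqrt(153))/2 ≈ (25 - 12.369317)/2 = 6.3153415 ≈ 6.3153.

6.3153


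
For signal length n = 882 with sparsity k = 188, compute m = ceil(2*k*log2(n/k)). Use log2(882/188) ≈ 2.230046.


log2(n/k) = log2(882/188) ≈ 2.230046.
2*k*log2(n/k) ≈ 2*188*2.230046 = 838.497296.
m = ceil(838.497296) = 839.

839


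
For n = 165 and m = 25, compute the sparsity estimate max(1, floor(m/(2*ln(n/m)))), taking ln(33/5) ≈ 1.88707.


n/m = 165/25 = 33/5.
ln(n/m) ≈ 1.88707.
2*ln(n/m) ≈ 3.77414.
m/(2*ln(n/m)) ≈ 25/3.77414 ≈ 6.624.
floor = 6.
k_max = max(1, 6) = 6.

6


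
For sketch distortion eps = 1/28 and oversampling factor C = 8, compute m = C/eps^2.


1/eps = 28.
(1/eps)^2 = 784.
m = 8*784 = 6272.

6272


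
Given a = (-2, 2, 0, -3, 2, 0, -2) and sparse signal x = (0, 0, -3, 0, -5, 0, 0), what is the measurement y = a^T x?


Non-zero terms: ['0*-3', '2*-5']
Products: [0, -10]
y = sum = -10.

-10


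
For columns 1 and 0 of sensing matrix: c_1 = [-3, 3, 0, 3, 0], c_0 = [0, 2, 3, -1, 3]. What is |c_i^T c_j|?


Inner product: -3*0 + 3*2 + 0*3 + 3*-1 + 0*3
Products: [0, 6, 0, -3, 0]
Sum = 3.
|dot| = 3.

3


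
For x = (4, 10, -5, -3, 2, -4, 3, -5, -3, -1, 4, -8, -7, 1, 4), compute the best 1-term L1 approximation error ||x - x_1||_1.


Sorted |x_i| descending: [10, 8, 7, 5, 5, 4, 4, 4, 4, 3, 3, 3, 2, 1, 1]
Keep top 1: [10]
Tail entries: [8, 7, 5, 5, 4, 4, 4, 4, 3, 3, 3, 2, 1, 1]
L1 error = sum of tail = 54.

54


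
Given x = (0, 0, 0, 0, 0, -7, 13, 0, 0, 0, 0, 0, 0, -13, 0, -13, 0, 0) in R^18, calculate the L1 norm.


Non-zero entries: [(5, -7), (6, 13), (13, -13), (15, -13)]
Absolute values: [7, 13, 13, 13]
||x||_1 = sum = 46.

46


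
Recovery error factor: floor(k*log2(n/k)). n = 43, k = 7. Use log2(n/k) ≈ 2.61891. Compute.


log2(n/k) = log2(43/7) ≈ 2.61891.
k*log2(n/k) ≈ 7*2.61891 = 18.33237.
floor(18.33237) = 18.

18


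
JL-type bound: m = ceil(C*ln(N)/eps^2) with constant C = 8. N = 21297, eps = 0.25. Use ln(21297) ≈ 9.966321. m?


ln(21297) ≈ 9.966321.
eps^2 = 0.25^2 = 0.0625.
C*ln(N)/eps^2 ≈ 8*9.966321/0.0625 ≈ 1275.6891.
m = ceil(1275.6891) = 1276.

1276


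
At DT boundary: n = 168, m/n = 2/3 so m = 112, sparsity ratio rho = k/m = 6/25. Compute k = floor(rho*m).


m = 2/3*168 = 112.
rho = 6/25.
rho*m = 6/25*112 = 26.88.
k = floor(26.88) = 26.

26


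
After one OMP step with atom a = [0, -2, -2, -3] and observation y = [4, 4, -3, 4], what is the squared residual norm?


a^T a = 17.
a^T y = -14.
coeff = -14/17 = -14/17.
||r||^2 = 773/17.

773/17


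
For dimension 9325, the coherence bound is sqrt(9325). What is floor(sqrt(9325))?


96^2 = 9216 <= 9325 < 9409 = 97^2, so 96 <= sqrt(9325) < 97.
floor(sqrt(9325)) = 96.

96


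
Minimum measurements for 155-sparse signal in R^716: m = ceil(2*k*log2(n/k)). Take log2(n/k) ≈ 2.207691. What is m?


log2(n/k) = log2(716/155) ≈ 2.207691.
2*k*log2(n/k) ≈ 2*155*2.207691 = 684.38421.
m = ceil(684.38421) = 685.

685


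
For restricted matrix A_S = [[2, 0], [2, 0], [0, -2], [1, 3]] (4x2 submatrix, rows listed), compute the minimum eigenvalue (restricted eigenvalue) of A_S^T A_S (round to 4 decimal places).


A_S^T A_S = [[9, 3], [3, 13]].
trace = 22.
det = 108.
disc = trace^2 - 4*det = 484 - 4*108 = 52.
sqrt(52) ≈ 7.211103.
lam_min = (22 - sqrt(52))/2 ≈ (22 - 7.211103)/2 = 7.3944485 ≈ 7.3944.

7.3944


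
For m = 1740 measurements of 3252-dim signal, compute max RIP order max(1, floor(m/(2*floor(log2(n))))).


floor(log2(3252)) = 11.
2*11 = 22.
m/(2*floor(log2(n))) = 1740/22 ≈ 79.0909.
floor = 79.
k = max(1, 79) = 79.

79


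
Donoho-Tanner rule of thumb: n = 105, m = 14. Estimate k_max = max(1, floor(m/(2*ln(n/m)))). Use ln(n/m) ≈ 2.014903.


n/m = 105/14 = 15/2.
ln(n/m) ≈ 2.014903.
2*ln(n/m) ≈ 4.029806.
m/(2*ln(n/m)) ≈ 14/4.029806 ≈ 3.4741.
floor = 3.
k_max = max(1, 3) = 3.

3


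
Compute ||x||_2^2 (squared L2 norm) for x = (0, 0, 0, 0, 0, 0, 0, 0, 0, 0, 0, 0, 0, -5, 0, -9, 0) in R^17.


Non-zero entries: [(13, -5), (15, -9)]
Squares: [25, 81]
||x||_2^2 = sum = 106.

106


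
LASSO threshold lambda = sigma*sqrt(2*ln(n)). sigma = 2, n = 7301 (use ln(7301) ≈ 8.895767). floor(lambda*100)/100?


ln(7301) ≈ 8.895767.
2*ln(n) ≈ 17.791534.
sqrt(2*ln(n)) ≈ sqrt(17.791534) ≈ 4.218001.
lambda ≈ 2*4.218001 = 8.436002.
floor(lambda*100)/100 = 8.43.

8.43


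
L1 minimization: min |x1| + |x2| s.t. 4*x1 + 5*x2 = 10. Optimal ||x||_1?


Axis intercepts:
  x1 = 5/2, x2 = 0: L1 = 5/2
  x1 = 0, x2 = 2: L1 = 2
x* = (0, 2)
||x*||_1 = 2.

2


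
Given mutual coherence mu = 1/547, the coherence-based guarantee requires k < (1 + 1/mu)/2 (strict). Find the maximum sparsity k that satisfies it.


1/mu = 547.
1 + 1/mu = 548.
(1 + 1/mu)/2 = 274 is an integer and the inequality is strict, so k_max = 274 - 1 = 273.

273


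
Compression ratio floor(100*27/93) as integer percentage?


100*m/n = 100*27/93 ≈ 29.0323.
floor = 29.

29


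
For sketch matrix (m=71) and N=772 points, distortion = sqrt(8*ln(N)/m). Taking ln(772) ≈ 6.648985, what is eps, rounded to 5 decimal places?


ln(772) ≈ 6.648985.
8*ln(N)/m ≈ 8*6.648985/71 ≈ 0.74918141.
eps = sqrt(0.74918141) ≈ 0.8655527 ≈ 0.86555.

0.86555


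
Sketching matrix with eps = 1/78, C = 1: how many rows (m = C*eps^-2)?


1/eps = 78.
(1/eps)^2 = 6084.
m = 1*6084 = 6084.

6084


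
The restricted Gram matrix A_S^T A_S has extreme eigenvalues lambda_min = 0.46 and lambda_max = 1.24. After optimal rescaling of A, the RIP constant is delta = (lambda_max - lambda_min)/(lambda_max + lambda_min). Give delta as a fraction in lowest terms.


lambda_max - lambda_min = 1.24 - 0.46 = 0.78.
lambda_max + lambda_min = 1.24 + 0.46 = 1.70.
delta = 0.78/1.70 = 78/170 = 39/85.

39/85


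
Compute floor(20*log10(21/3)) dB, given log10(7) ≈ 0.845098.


||x||/||e|| = 21/3 = 7.
log10(7) ≈ 0.845098.
20*log10(||x||/||e||) ≈ 20*0.845098 = 16.90196.
floor(16.90196) = 16.

16


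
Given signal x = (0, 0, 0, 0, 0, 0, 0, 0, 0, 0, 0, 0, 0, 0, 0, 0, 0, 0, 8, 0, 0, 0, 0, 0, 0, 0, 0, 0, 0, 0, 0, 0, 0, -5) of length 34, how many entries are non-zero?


Non-zero positions: [18, 33].
Sparsity = 2.

2


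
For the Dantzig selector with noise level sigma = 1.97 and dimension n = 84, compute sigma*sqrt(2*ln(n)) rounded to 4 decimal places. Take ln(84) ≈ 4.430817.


ln(84) ≈ 4.430817.
2*ln(n) ≈ 8.861634.
sqrt(2*ln(n)) ≈ sqrt(8.861634) ≈ 2.97685.
threshold ≈ 1.97*2.97685 = 5.8643945 ≈ 5.8644.

5.8644


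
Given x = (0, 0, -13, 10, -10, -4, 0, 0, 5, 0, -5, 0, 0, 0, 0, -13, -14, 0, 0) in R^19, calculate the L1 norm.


Non-zero entries: [(2, -13), (3, 10), (4, -10), (5, -4), (8, 5), (10, -5), (15, -13), (16, -14)]
Absolute values: [13, 10, 10, 4, 5, 5, 13, 14]
||x||_1 = sum = 74.

74


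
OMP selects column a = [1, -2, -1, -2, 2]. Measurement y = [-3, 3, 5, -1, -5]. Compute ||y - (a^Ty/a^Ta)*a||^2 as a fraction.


a^T a = 14.
a^T y = -22.
coeff = -22/14 = -11/7.
||r||^2 = 241/7.

241/7


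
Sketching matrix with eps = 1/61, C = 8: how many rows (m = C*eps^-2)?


1/eps = 61.
(1/eps)^2 = 3721.
m = 8*3721 = 29768.

29768


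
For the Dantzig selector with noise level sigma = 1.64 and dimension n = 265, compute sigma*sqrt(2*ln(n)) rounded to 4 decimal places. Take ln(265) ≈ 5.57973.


ln(265) ≈ 5.57973.
2*ln(n) ≈ 11.15946.
sqrt(2*ln(n)) ≈ sqrt(11.15946) ≈ 3.340578.
threshold ≈ 1.64*3.340578 = 5.47854792 ≈ 5.4785.

5.4785


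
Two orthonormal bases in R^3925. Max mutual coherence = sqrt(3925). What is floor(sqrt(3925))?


62^2 = 3844 <= 3925 < 3969 = 63^2, so 62 <= sqrt(3925) < 63.
floor(sqrt(3925)) = 62.

62


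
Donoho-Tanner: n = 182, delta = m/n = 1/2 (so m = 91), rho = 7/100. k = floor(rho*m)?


m = 1/2*182 = 91.
rho = 7/100.
rho*m = 7/100*91 = 6.37.
k = floor(6.37) = 6.

6


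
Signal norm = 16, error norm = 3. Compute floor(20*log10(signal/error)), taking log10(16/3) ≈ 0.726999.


||x||/||e|| = 16/3.
log10(16/3) ≈ 0.726999.
20*log10(||x||/||e||) ≈ 20*0.726999 = 14.53998.
floor(14.53998) = 14.

14


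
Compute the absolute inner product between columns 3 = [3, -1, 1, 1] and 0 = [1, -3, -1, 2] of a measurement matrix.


Inner product: 3*1 + -1*-3 + 1*-1 + 1*2
Products: [3, 3, -1, 2]
Sum = 7.
|dot| = 7.

7


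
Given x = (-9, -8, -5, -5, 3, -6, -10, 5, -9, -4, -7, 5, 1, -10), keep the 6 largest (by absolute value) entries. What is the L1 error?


Sorted |x_i| descending: [10, 10, 9, 9, 8, 7, 6, 5, 5, 5, 5, 4, 3, 1]
Keep top 6: [10, 10, 9, 9, 8, 7]
Tail entries: [6, 5, 5, 5, 5, 4, 3, 1]
L1 error = sum of tail = 34.

34


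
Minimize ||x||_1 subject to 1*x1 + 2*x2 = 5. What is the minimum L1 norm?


Axis intercepts:
  x1 = 5, x2 = 0: L1 = 5
  x1 = 0, x2 = 5/2: L1 = 5/2
x* = (0, 5/2)
||x*||_1 = 5/2.

5/2


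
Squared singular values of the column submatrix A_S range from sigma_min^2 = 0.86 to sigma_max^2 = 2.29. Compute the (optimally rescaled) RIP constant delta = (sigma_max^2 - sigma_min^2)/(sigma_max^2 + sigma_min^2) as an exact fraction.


lambda_max - lambda_min = 2.29 - 0.86 = 1.43.
lambda_max + lambda_min = 2.29 + 0.86 = 3.15.
delta = 1.43/3.15 = 143/315.

143/315


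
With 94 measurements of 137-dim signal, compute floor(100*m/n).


100*m/n = 100*94/137 ≈ 68.6131.
floor = 68.

68


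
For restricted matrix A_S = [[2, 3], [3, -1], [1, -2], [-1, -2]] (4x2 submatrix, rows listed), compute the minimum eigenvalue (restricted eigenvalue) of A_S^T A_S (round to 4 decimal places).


A_S^T A_S = [[15, 3], [3, 18]].
trace = 33.
det = 261.
disc = trace^2 - 4*det = 1089 - 4*261 = 45.
sqrt(45) ≈ 6.708204.
lam_min = (33 - sqrt(45))/2 ≈ (33 - 6.708204)/2 = 13.145898 ≈ 13.1459.

13.1459


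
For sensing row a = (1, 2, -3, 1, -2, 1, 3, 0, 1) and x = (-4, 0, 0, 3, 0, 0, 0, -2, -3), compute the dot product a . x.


Non-zero terms: ['1*-4', '1*3', '0*-2', '1*-3']
Products: [-4, 3, 0, -3]
y = sum = -4.

-4


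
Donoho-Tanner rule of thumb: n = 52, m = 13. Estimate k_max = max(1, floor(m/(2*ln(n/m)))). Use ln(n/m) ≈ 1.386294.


n/m = 52/13 = 4.
ln(n/m) ≈ 1.386294.
2*ln(n/m) ≈ 2.772588.
m/(2*ln(n/m)) ≈ 13/2.772588 ≈ 4.6888.
floor = 4.
k_max = max(1, 4) = 4.

4


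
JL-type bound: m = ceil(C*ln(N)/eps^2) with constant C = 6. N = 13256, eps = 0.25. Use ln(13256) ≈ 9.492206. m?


ln(13256) ≈ 9.492206.
eps^2 = 0.25^2 = 0.0625.
C*ln(N)/eps^2 ≈ 6*9.492206/0.0625 ≈ 911.2518.
m = ceil(911.2518) = 912.

912


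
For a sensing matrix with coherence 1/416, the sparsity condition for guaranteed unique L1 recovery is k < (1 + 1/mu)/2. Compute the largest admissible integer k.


1/mu = 416.
1 + 1/mu = 417.
(1 + 1/mu)/2 = 208.5 is not an integer, so k_max = floor(208.5) = 208.

208


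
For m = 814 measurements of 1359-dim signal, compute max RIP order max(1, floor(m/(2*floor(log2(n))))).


floor(log2(1359)) = 10.
2*10 = 20.
m/(2*floor(log2(n))) = 814/20 ≈ 40.7.
floor = 40.
k = max(1, 40) = 40.

40


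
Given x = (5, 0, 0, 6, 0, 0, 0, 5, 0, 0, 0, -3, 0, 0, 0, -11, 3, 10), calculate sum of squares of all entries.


Non-zero entries: [(0, 5), (3, 6), (7, 5), (11, -3), (15, -11), (16, 3), (17, 10)]
Squares: [25, 36, 25, 9, 121, 9, 100]
||x||_2^2 = sum = 325.

325


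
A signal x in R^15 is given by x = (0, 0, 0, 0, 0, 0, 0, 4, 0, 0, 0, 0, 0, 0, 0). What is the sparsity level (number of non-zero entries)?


Non-zero positions: [7].
Sparsity = 1.

1


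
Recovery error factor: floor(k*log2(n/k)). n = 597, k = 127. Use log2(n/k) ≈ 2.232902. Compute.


log2(n/k) = log2(597/127) ≈ 2.232902.
k*log2(n/k) ≈ 127*2.232902 = 283.578554.
floor(283.578554) = 283.

283


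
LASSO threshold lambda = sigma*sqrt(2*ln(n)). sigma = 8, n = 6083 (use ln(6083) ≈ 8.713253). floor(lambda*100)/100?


ln(6083) ≈ 8.713253.
2*ln(n) ≈ 17.426506.
sqrt(2*ln(n)) ≈ sqrt(17.426506) ≈ 4.174507.
lambda ≈ 8*4.174507 = 33.396056.
floor(lambda*100)/100 = 33.39.

33.39


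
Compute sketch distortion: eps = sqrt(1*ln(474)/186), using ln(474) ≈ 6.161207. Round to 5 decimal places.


ln(474) ≈ 6.161207.
1*ln(N)/m ≈ 1*6.161207/186 ≈ 0.03312477.
eps = sqrt(0.03312477) ≈ 0.1820021 ≈ 0.18200.

0.18200


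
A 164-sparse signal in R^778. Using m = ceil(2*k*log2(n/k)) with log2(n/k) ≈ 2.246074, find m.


log2(n/k) = log2(778/164) ≈ 2.246074.
2*k*log2(n/k) ≈ 2*164*2.246074 = 736.712272.
m = ceil(736.712272) = 737.

737


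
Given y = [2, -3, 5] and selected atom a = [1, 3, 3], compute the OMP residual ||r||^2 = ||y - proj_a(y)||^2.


a^T a = 19.
a^T y = 8.
coeff = 8/19 = 8/19.
||r||^2 = 658/19.

658/19


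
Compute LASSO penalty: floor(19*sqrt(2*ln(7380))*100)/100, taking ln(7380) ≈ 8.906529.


ln(7380) ≈ 8.906529.
2*ln(n) ≈ 17.813058.
sqrt(2*ln(n)) ≈ sqrt(17.813058) ≈ 4.220552.
lambda ≈ 19*4.220552 = 80.190488.
floor(lambda*100)/100 = 80.19.

80.19


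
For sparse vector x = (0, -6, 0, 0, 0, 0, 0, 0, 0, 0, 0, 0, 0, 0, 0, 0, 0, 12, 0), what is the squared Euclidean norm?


Non-zero entries: [(1, -6), (17, 12)]
Squares: [36, 144]
||x||_2^2 = sum = 180.

180


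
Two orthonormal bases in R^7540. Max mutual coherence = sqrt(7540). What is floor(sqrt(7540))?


86^2 = 7396 <= 7540 < 7569 = 87^2, so 86 <= sqrt(7540) < 87.
floor(sqrt(7540)) = 86.

86


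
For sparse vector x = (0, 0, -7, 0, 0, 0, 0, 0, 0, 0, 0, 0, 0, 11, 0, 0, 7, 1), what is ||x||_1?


Non-zero entries: [(2, -7), (13, 11), (16, 7), (17, 1)]
Absolute values: [7, 11, 7, 1]
||x||_1 = sum = 26.

26


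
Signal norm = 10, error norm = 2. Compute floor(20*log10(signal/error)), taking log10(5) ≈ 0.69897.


||x||/||e|| = 10/2 = 5.
log10(5) ≈ 0.69897.
20*log10(||x||/||e||) ≈ 20*0.69897 = 13.9794.
floor(13.9794) = 13.

13


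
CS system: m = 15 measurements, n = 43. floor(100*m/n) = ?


100*m/n = 100*15/43 ≈ 34.8837.
floor = 34.

34


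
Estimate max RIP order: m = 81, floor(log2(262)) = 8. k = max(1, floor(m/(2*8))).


floor(log2(262)) = 8.
2*8 = 16.
m/(2*floor(log2(n))) = 81/16 ≈ 5.0625.
floor = 5.
k = max(1, 5) = 5.

5


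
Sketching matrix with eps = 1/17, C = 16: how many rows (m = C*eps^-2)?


1/eps = 17.
(1/eps)^2 = 289.
m = 16*289 = 4624.

4624


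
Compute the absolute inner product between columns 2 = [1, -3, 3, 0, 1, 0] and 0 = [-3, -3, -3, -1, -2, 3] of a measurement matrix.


Inner product: 1*-3 + -3*-3 + 3*-3 + 0*-1 + 1*-2 + 0*3
Products: [-3, 9, -9, 0, -2, 0]
Sum = -5.
|dot| = 5.

5


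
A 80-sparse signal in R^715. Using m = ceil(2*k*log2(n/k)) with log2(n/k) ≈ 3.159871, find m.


log2(n/k) = log2(715/80) ≈ 3.159871.
2*k*log2(n/k) ≈ 2*80*3.159871 = 505.57936.
m = ceil(505.57936) = 506.

506


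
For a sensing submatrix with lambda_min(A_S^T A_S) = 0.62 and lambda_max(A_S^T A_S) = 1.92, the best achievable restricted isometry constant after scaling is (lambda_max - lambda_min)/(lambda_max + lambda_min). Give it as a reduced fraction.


lambda_max - lambda_min = 1.92 - 0.62 = 1.30.
lambda_max + lambda_min = 1.92 + 0.62 = 2.54.
delta = 1.30/2.54 = 130/254 = 65/127.

65/127


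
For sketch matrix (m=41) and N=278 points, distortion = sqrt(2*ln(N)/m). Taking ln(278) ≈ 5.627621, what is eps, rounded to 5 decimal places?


ln(278) ≈ 5.627621.
2*ln(N)/m ≈ 2*5.627621/41 ≈ 0.2745181.
eps = sqrt(0.2745181) ≈ 0.5239447 ≈ 0.52394.

0.52394


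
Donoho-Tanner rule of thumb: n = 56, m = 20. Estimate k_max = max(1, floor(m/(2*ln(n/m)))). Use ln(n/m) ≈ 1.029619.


n/m = 56/20 = 14/5.
ln(n/m) ≈ 1.029619.
2*ln(n/m) ≈ 2.059238.
m/(2*ln(n/m)) ≈ 20/2.059238 ≈ 9.7123.
floor = 9.
k_max = max(1, 9) = 9.

9


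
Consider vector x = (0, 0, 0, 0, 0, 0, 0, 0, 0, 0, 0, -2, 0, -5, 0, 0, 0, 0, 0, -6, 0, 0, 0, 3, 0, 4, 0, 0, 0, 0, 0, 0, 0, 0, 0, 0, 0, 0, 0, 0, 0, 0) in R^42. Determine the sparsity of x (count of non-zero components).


Non-zero positions: [11, 13, 19, 23, 25].
Sparsity = 5.

5


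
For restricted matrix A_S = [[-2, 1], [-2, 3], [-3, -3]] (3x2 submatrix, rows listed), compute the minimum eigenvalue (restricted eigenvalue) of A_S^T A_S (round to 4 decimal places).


A_S^T A_S = [[17, 1], [1, 19]].
trace = 36.
det = 322.
disc = trace^2 - 4*det = 1296 - 4*322 = 8.
sqrt(8) ≈ 2.828427.
lam_min = (36 - sqrt(8))/2 ≈ (36 - 2.828427)/2 = 16.5857865 ≈ 16.5858.

16.5858


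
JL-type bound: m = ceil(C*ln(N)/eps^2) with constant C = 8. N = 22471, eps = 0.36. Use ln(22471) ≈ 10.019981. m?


ln(22471) ≈ 10.019981.
eps^2 = 0.36^2 = 0.1296.
C*ln(N)/eps^2 ≈ 8*10.019981/0.1296 ≈ 618.5173.
m = ceil(618.5173) = 619.

619


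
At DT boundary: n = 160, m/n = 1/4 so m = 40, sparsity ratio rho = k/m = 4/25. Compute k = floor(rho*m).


m = 1/4*160 = 40.
rho = 4/25.
rho*m = 4/25*40 = 6.4.
k = floor(6.4) = 6.

6


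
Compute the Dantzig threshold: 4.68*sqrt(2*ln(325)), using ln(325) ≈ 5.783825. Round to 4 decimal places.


ln(325) ≈ 5.783825.
2*ln(n) ≈ 11.56765.
sqrt(2*ln(n)) ≈ sqrt(11.56765) ≈ 3.401125.
threshold ≈ 4.68*3.401125 = 15.917265 ≈ 15.9173.

15.9173


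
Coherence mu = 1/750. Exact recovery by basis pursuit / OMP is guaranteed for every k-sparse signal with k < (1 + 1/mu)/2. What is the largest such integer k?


1/mu = 750.
1 + 1/mu = 751.
(1 + 1/mu)/2 = 375.5 is not an integer, so k_max = floor(375.5) = 375.

375


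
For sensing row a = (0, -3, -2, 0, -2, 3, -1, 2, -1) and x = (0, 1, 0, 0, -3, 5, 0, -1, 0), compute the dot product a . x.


Non-zero terms: ['-3*1', '-2*-3', '3*5', '2*-1']
Products: [-3, 6, 15, -2]
y = sum = 16.

16


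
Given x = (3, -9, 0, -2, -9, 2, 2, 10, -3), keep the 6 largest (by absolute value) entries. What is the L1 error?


Sorted |x_i| descending: [10, 9, 9, 3, 3, 2, 2, 2, 0]
Keep top 6: [10, 9, 9, 3, 3, 2]
Tail entries: [2, 2, 0]
L1 error = sum of tail = 4.

4


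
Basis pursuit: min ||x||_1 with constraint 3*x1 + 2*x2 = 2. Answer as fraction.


Axis intercepts:
  x1 = 2/3, x2 = 0: L1 = 2/3
  x1 = 0, x2 = 1: L1 = 1
x* = (2/3, 0)
||x*||_1 = 2/3.

2/3


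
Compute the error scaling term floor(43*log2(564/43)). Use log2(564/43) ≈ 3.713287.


log2(n/k) = log2(564/43) ≈ 3.713287.
k*log2(n/k) ≈ 43*3.713287 = 159.671341.
floor(159.671341) = 159.

159


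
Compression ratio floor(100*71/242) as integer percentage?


100*m/n = 100*71/242 ≈ 29.3388.
floor = 29.

29


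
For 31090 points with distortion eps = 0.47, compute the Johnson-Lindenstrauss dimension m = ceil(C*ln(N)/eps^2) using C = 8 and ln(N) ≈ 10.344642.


ln(31090) ≈ 10.344642.
eps^2 = 0.47^2 = 0.2209.
C*ln(N)/eps^2 ≈ 8*10.344642/0.2209 ≈ 374.6362.
m = ceil(374.6362) = 375.

375


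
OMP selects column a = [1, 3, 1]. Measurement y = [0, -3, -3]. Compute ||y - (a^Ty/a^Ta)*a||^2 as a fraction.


a^T a = 11.
a^T y = -12.
coeff = -12/11 = -12/11.
||r||^2 = 54/11.

54/11


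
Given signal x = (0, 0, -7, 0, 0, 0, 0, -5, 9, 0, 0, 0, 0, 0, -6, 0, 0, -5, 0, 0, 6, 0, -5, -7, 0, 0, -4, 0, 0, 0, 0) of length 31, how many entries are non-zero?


Non-zero positions: [2, 7, 8, 14, 17, 20, 22, 23, 26].
Sparsity = 9.

9


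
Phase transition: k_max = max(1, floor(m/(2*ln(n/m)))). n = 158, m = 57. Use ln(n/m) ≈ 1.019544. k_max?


n/m = 158/57.
ln(n/m) ≈ 1.019544.
2*ln(n/m) ≈ 2.039088.
m/(2*ln(n/m)) ≈ 57/2.039088 ≈ 27.9537.
floor = 27.
k_max = max(1, 27) = 27.

27


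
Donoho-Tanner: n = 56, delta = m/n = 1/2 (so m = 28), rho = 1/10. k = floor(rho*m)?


m = 1/2*56 = 28.
rho = 1/10.
rho*m = 1/10*28 = 2.8.
k = floor(2.8) = 2.

2


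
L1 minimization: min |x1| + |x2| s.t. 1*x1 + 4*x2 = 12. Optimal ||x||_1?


Axis intercepts:
  x1 = 12, x2 = 0: L1 = 12
  x1 = 0, x2 = 3: L1 = 3
x* = (0, 3)
||x*||_1 = 3.

3


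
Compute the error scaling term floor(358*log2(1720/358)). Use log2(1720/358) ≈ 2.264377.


log2(n/k) = log2(1720/358) ≈ 2.264377.
k*log2(n/k) ≈ 358*2.264377 = 810.646966.
floor(810.646966) = 810.

810


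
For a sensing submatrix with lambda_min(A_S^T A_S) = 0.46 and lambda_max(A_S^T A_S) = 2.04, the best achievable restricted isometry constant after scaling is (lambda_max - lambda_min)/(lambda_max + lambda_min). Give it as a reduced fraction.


lambda_max - lambda_min = 2.04 - 0.46 = 1.58.
lambda_max + lambda_min = 2.04 + 0.46 = 2.50.
delta = 1.58/2.50 = 158/250 = 79/125.

79/125


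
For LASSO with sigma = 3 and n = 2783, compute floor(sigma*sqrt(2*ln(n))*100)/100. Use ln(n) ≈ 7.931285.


ln(2783) ≈ 7.931285.
2*ln(n) ≈ 15.86257.
sqrt(2*ln(n)) ≈ sqrt(15.86257) ≈ 3.982784.
lambda ≈ 3*3.982784 = 11.948352.
floor(lambda*100)/100 = 11.94.

11.94


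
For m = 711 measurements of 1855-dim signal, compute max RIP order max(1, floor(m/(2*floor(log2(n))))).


floor(log2(1855)) = 10.
2*10 = 20.
m/(2*floor(log2(n))) = 711/20 ≈ 35.55.
floor = 35.
k = max(1, 35) = 35.

35


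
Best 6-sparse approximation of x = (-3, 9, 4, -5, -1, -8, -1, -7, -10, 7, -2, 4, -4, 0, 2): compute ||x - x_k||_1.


Sorted |x_i| descending: [10, 9, 8, 7, 7, 5, 4, 4, 4, 3, 2, 2, 1, 1, 0]
Keep top 6: [10, 9, 8, 7, 7, 5]
Tail entries: [4, 4, 4, 3, 2, 2, 1, 1, 0]
L1 error = sum of tail = 21.

21


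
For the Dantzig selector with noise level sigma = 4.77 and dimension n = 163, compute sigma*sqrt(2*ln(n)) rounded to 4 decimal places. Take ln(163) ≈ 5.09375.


ln(163) ≈ 5.09375.
2*ln(n) ≈ 10.1875.
sqrt(2*ln(n)) ≈ sqrt(10.1875) ≈ 3.191786.
threshold ≈ 4.77*3.191786 = 15.22481922 ≈ 15.2248.

15.2248


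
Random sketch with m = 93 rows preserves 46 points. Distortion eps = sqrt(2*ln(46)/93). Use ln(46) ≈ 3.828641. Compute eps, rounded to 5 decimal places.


ln(46) ≈ 3.828641.
2*ln(N)/m ≈ 2*3.828641/93 ≈ 0.08233637.
eps = sqrt(0.08233637) ≈ 0.2869431 ≈ 0.28694.

0.28694


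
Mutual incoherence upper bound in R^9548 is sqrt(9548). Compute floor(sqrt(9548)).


97^2 = 9409 <= 9548 < 9604 = 98^2, so 97 <= sqrt(9548) < 98.
floor(sqrt(9548)) = 97.

97


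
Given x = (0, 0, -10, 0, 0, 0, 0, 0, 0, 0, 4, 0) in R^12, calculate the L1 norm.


Non-zero entries: [(2, -10), (10, 4)]
Absolute values: [10, 4]
||x||_1 = sum = 14.

14


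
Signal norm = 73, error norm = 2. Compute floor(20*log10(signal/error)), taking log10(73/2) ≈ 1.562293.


||x||/||e|| = 73/2.
log10(73/2) ≈ 1.562293.
20*log10(||x||/||e||) ≈ 20*1.562293 = 31.24586.
floor(31.24586) = 31.

31


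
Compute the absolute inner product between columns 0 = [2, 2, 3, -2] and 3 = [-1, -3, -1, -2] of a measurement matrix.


Inner product: 2*-1 + 2*-3 + 3*-1 + -2*-2
Products: [-2, -6, -3, 4]
Sum = -7.
|dot| = 7.

7


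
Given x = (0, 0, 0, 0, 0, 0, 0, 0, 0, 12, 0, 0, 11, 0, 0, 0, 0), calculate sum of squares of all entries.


Non-zero entries: [(9, 12), (12, 11)]
Squares: [144, 121]
||x||_2^2 = sum = 265.

265


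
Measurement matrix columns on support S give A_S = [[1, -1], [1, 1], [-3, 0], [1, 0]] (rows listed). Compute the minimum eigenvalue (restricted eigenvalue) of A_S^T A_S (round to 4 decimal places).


A_S^T A_S = [[12, 0], [0, 2]].
trace = 14.
det = 24.
disc = trace^2 - 4*det = 196 - 4*24 = 100.
sqrt(100) = 10.
lam_min = (14 - 10)/2 = 2 = 2.0000.

2.0000


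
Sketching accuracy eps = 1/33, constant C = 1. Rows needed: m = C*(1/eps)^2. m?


1/eps = 33.
(1/eps)^2 = 1089.
m = 1*1089 = 1089.

1089


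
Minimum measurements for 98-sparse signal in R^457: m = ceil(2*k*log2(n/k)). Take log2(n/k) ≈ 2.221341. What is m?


log2(n/k) = log2(457/98) ≈ 2.221341.
2*k*log2(n/k) ≈ 2*98*2.221341 = 435.382836.
m = ceil(435.382836) = 436.

436


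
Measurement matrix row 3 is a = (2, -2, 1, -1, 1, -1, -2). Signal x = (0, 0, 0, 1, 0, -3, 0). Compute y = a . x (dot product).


Non-zero terms: ['-1*1', '-1*-3']
Products: [-1, 3]
y = sum = 2.

2


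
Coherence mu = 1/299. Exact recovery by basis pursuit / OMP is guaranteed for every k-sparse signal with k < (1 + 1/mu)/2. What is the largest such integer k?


1/mu = 299.
1 + 1/mu = 300.
(1 + 1/mu)/2 = 150 is an integer and the inequality is strict, so k_max = 150 - 1 = 149.

149


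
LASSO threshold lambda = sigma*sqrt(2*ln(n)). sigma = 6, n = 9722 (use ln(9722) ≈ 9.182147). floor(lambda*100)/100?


ln(9722) ≈ 9.182147.
2*ln(n) ≈ 18.364294.
sqrt(2*ln(n)) ≈ sqrt(18.364294) ≈ 4.285358.
lambda ≈ 6*4.285358 = 25.712148.
floor(lambda*100)/100 = 25.71.

25.71


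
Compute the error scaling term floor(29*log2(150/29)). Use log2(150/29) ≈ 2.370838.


log2(n/k) = log2(150/29) ≈ 2.370838.
k*log2(n/k) ≈ 29*2.370838 = 68.754302.
floor(68.754302) = 68.

68


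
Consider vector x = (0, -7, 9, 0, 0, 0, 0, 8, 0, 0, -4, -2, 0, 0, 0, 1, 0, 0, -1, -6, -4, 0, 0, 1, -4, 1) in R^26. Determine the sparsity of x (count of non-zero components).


Non-zero positions: [1, 2, 7, 10, 11, 15, 18, 19, 20, 23, 24, 25].
Sparsity = 12.

12
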